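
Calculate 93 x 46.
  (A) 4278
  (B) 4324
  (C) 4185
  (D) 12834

93 * 46 = 4278
A) 4278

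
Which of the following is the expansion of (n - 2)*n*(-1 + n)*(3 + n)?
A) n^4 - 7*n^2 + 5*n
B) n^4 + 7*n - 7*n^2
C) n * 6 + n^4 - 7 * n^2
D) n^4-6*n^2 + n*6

Expanding (n - 2)*n*(-1 + n)*(3 + n):
= n * 6 + n^4 - 7 * n^2
C) n * 6 + n^4 - 7 * n^2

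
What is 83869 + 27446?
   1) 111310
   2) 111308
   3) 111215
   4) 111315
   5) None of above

83869 + 27446 = 111315
4) 111315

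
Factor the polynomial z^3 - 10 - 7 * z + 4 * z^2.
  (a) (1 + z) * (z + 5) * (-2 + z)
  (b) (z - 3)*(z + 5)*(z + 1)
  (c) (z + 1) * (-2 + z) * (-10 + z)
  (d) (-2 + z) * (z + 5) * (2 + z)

We need to factor z^3 - 10 - 7 * z + 4 * z^2.
The factored form is (1 + z) * (z + 5) * (-2 + z).
a) (1 + z) * (z + 5) * (-2 + z)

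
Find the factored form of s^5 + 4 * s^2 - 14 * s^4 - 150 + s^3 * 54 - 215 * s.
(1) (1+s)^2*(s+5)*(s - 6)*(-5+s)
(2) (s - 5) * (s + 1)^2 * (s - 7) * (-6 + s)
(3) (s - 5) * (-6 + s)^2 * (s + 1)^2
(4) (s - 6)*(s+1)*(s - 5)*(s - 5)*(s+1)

We need to factor s^5 + 4 * s^2 - 14 * s^4 - 150 + s^3 * 54 - 215 * s.
The factored form is (s - 6)*(s+1)*(s - 5)*(s - 5)*(s+1).
4) (s - 6)*(s+1)*(s - 5)*(s - 5)*(s+1)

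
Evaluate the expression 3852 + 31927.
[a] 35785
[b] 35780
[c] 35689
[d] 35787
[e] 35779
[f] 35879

3852 + 31927 = 35779
e) 35779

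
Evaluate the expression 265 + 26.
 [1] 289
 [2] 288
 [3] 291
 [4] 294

265 + 26 = 291
3) 291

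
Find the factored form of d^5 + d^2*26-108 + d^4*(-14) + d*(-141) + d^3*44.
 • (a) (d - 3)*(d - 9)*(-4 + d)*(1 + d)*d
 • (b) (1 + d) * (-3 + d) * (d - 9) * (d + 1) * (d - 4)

We need to factor d^5 + d^2*26-108 + d^4*(-14) + d*(-141) + d^3*44.
The factored form is (1 + d) * (-3 + d) * (d - 9) * (d + 1) * (d - 4).
b) (1 + d) * (-3 + d) * (d - 9) * (d + 1) * (d - 4)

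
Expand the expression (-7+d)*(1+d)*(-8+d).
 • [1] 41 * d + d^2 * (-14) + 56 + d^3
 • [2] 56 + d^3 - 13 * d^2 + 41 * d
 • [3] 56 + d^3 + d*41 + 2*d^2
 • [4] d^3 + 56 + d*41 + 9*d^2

Expanding (-7+d)*(1+d)*(-8+d):
= 41 * d + d^2 * (-14) + 56 + d^3
1) 41 * d + d^2 * (-14) + 56 + d^3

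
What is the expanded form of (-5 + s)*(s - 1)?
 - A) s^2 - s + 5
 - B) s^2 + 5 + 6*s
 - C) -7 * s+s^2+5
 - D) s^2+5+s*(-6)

Expanding (-5 + s)*(s - 1):
= s^2+5+s*(-6)
D) s^2+5+s*(-6)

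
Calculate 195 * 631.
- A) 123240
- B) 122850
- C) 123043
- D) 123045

195 * 631 = 123045
D) 123045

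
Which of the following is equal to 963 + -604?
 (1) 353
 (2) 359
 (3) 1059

963 + -604 = 359
2) 359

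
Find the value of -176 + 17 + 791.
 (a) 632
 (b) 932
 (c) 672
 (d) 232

First: -176 + 17 = -159
Then: -159 + 791 = 632
a) 632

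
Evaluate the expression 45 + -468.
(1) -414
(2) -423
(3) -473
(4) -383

45 + -468 = -423
2) -423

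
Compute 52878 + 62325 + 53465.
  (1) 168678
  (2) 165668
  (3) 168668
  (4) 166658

First: 52878 + 62325 = 115203
Then: 115203 + 53465 = 168668
3) 168668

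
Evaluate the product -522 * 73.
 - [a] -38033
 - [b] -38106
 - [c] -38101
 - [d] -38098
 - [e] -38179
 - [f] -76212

-522 * 73 = -38106
b) -38106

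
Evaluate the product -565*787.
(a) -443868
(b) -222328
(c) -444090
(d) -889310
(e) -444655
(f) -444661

-565 * 787 = -444655
e) -444655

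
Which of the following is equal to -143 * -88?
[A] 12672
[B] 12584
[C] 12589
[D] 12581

-143 * -88 = 12584
B) 12584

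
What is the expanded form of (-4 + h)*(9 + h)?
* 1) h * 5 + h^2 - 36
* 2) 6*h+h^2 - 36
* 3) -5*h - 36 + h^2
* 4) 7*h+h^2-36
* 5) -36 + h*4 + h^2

Expanding (-4 + h)*(9 + h):
= h * 5 + h^2 - 36
1) h * 5 + h^2 - 36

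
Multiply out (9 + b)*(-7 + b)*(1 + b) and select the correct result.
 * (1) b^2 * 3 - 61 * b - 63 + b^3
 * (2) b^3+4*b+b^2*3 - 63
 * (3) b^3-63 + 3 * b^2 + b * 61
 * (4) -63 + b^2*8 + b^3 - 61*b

Expanding (9 + b)*(-7 + b)*(1 + b):
= b^2 * 3 - 61 * b - 63 + b^3
1) b^2 * 3 - 61 * b - 63 + b^3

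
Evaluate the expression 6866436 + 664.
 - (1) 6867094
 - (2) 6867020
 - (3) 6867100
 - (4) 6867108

6866436 + 664 = 6867100
3) 6867100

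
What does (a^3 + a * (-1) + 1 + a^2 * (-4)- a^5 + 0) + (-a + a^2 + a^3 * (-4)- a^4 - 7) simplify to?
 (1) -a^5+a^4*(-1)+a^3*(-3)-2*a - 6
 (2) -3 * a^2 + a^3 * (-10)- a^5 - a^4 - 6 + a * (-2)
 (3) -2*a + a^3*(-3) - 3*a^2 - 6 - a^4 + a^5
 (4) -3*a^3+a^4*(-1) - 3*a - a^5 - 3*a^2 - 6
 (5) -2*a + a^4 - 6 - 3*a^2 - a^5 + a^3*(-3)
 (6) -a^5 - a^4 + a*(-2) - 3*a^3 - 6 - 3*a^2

Adding the polynomials and combining like terms:
(a^3 + a*(-1) + 1 + a^2*(-4) - a^5 + 0) + (-a + a^2 + a^3*(-4) - a^4 - 7)
= -a^5 - a^4 + a*(-2) - 3*a^3 - 6 - 3*a^2
6) -a^5 - a^4 + a*(-2) - 3*a^3 - 6 - 3*a^2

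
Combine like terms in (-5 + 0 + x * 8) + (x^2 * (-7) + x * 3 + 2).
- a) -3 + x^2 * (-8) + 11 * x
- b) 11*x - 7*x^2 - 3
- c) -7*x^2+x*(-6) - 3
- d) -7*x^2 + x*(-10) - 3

Adding the polynomials and combining like terms:
(-5 + 0 + x*8) + (x^2*(-7) + x*3 + 2)
= 11*x - 7*x^2 - 3
b) 11*x - 7*x^2 - 3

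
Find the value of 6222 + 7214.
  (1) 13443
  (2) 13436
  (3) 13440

6222 + 7214 = 13436
2) 13436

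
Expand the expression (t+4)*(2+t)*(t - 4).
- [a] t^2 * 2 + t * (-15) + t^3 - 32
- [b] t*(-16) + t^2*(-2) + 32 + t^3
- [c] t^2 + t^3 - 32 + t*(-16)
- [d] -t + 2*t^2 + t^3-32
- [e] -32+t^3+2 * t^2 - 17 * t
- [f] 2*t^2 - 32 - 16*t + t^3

Expanding (t+4)*(2+t)*(t - 4):
= 2*t^2 - 32 - 16*t + t^3
f) 2*t^2 - 32 - 16*t + t^3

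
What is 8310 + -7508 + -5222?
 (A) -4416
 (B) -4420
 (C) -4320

First: 8310 + -7508 = 802
Then: 802 + -5222 = -4420
B) -4420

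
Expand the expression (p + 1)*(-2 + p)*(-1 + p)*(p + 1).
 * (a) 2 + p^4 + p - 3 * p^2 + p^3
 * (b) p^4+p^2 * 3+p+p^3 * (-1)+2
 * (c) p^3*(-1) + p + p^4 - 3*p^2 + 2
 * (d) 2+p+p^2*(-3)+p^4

Expanding (p + 1)*(-2 + p)*(-1 + p)*(p + 1):
= p^3*(-1) + p + p^4 - 3*p^2 + 2
c) p^3*(-1) + p + p^4 - 3*p^2 + 2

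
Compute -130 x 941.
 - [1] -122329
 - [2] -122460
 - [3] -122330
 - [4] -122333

-130 * 941 = -122330
3) -122330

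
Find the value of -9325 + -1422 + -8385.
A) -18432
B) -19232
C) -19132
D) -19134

First: -9325 + -1422 = -10747
Then: -10747 + -8385 = -19132
C) -19132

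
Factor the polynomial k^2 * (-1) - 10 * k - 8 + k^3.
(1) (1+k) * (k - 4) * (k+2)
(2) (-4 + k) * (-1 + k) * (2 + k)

We need to factor k^2 * (-1) - 10 * k - 8 + k^3.
The factored form is (1+k) * (k - 4) * (k+2).
1) (1+k) * (k - 4) * (k+2)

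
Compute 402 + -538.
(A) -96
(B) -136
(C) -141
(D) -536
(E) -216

402 + -538 = -136
B) -136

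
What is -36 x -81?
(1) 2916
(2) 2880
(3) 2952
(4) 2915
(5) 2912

-36 * -81 = 2916
1) 2916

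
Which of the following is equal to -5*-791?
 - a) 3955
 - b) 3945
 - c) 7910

-5 * -791 = 3955
a) 3955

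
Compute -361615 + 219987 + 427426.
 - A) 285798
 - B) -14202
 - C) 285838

First: -361615 + 219987 = -141628
Then: -141628 + 427426 = 285798
A) 285798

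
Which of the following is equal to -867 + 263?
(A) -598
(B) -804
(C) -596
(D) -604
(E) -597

-867 + 263 = -604
D) -604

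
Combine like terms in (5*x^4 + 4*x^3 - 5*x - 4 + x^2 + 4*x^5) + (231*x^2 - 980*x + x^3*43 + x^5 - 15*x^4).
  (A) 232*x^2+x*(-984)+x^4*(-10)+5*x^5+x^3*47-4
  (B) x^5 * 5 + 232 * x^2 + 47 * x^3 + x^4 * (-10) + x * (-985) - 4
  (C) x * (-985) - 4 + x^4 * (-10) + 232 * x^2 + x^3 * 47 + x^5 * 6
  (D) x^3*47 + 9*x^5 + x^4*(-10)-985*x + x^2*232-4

Adding the polynomials and combining like terms:
(5*x^4 + 4*x^3 - 5*x - 4 + x^2 + 4*x^5) + (231*x^2 - 980*x + x^3*43 + x^5 - 15*x^4)
= x^5 * 5 + 232 * x^2 + 47 * x^3 + x^4 * (-10) + x * (-985) - 4
B) x^5 * 5 + 232 * x^2 + 47 * x^3 + x^4 * (-10) + x * (-985) - 4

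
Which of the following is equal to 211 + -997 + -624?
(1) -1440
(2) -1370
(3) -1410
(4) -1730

First: 211 + -997 = -786
Then: -786 + -624 = -1410
3) -1410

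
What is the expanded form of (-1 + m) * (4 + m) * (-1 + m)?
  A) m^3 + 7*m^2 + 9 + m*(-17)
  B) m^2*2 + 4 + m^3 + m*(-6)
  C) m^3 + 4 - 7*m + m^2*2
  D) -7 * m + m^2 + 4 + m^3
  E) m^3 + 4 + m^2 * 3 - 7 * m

Expanding (-1 + m) * (4 + m) * (-1 + m):
= m^3 + 4 - 7*m + m^2*2
C) m^3 + 4 - 7*m + m^2*2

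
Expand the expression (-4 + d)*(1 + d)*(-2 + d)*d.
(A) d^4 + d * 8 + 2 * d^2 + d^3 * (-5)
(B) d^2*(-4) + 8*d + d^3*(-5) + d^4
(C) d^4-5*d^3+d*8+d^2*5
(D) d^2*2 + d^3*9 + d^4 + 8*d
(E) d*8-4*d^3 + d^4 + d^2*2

Expanding (-4 + d)*(1 + d)*(-2 + d)*d:
= d^4 + d * 8 + 2 * d^2 + d^3 * (-5)
A) d^4 + d * 8 + 2 * d^2 + d^3 * (-5)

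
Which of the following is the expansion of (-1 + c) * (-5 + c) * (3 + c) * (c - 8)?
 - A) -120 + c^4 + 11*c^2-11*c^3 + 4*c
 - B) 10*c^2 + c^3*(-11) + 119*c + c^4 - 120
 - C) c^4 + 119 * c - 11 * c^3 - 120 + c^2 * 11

Expanding (-1 + c) * (-5 + c) * (3 + c) * (c - 8):
= c^4 + 119 * c - 11 * c^3 - 120 + c^2 * 11
C) c^4 + 119 * c - 11 * c^3 - 120 + c^2 * 11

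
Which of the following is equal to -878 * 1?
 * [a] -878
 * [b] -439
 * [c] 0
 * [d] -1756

-878 * 1 = -878
a) -878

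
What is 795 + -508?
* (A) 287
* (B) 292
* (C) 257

795 + -508 = 287
A) 287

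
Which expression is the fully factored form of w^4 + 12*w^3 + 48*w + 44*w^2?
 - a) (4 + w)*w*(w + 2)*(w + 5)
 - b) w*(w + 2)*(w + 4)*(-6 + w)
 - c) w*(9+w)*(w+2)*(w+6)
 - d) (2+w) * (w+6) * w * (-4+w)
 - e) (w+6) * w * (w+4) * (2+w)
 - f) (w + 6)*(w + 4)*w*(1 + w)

We need to factor w^4 + 12*w^3 + 48*w + 44*w^2.
The factored form is (w+6) * w * (w+4) * (2+w).
e) (w+6) * w * (w+4) * (2+w)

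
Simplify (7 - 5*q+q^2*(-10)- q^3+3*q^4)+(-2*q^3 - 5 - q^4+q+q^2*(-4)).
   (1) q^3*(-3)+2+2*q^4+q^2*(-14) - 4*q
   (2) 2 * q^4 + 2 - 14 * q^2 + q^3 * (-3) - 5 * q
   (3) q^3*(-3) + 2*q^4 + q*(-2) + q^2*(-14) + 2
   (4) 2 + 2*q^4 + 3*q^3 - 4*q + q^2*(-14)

Adding the polynomials and combining like terms:
(7 - 5*q + q^2*(-10) - q^3 + 3*q^4) + (-2*q^3 - 5 - q^4 + q + q^2*(-4))
= q^3*(-3)+2+2*q^4+q^2*(-14) - 4*q
1) q^3*(-3)+2+2*q^4+q^2*(-14) - 4*q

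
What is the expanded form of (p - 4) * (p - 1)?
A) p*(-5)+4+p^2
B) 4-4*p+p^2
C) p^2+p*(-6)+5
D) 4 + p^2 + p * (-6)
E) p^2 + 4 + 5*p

Expanding (p - 4) * (p - 1):
= p*(-5)+4+p^2
A) p*(-5)+4+p^2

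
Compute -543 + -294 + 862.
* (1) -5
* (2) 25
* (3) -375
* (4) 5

First: -543 + -294 = -837
Then: -837 + 862 = 25
2) 25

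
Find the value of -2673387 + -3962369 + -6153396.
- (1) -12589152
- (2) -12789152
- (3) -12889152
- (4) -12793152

First: -2673387 + -3962369 = -6635756
Then: -6635756 + -6153396 = -12789152
2) -12789152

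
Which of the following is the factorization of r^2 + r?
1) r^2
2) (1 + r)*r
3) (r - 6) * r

We need to factor r^2 + r.
The factored form is (1 + r)*r.
2) (1 + r)*r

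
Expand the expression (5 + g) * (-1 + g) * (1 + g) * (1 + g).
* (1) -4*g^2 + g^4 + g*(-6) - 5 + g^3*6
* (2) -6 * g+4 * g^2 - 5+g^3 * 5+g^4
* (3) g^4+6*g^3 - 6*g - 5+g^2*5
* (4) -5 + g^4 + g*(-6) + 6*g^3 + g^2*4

Expanding (5 + g) * (-1 + g) * (1 + g) * (1 + g):
= -5 + g^4 + g*(-6) + 6*g^3 + g^2*4
4) -5 + g^4 + g*(-6) + 6*g^3 + g^2*4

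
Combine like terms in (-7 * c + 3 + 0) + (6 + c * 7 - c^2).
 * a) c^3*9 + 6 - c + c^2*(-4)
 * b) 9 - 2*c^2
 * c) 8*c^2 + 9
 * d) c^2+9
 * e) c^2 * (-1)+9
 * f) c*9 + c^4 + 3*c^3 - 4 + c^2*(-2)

Adding the polynomials and combining like terms:
(-7*c + 3 + 0) + (6 + c*7 - c^2)
= c^2 * (-1)+9
e) c^2 * (-1)+9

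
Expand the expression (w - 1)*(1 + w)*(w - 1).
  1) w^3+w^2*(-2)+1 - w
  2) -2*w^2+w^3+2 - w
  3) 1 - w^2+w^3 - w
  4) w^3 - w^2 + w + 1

Expanding (w - 1)*(1 + w)*(w - 1):
= 1 - w^2+w^3 - w
3) 1 - w^2+w^3 - w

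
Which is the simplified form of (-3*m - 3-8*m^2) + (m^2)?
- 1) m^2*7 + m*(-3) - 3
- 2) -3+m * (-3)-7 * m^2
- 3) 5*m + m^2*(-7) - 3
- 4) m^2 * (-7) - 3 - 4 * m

Adding the polynomials and combining like terms:
(-3*m - 3 - 8*m^2) + (m^2)
= -3+m * (-3)-7 * m^2
2) -3+m * (-3)-7 * m^2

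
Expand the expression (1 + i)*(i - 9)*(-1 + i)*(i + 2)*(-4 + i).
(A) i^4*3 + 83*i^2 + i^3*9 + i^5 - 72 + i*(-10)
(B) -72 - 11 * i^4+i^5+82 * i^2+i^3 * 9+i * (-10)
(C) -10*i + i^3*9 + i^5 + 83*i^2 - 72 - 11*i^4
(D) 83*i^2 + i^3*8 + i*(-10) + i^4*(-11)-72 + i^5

Expanding (1 + i)*(i - 9)*(-1 + i)*(i + 2)*(-4 + i):
= -10*i + i^3*9 + i^5 + 83*i^2 - 72 - 11*i^4
C) -10*i + i^3*9 + i^5 + 83*i^2 - 72 - 11*i^4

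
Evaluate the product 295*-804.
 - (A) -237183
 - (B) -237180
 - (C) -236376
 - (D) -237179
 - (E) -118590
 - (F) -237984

295 * -804 = -237180
B) -237180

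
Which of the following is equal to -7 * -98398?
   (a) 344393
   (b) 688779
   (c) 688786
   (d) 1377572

-7 * -98398 = 688786
c) 688786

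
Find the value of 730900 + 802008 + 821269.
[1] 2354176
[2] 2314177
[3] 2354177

First: 730900 + 802008 = 1532908
Then: 1532908 + 821269 = 2354177
3) 2354177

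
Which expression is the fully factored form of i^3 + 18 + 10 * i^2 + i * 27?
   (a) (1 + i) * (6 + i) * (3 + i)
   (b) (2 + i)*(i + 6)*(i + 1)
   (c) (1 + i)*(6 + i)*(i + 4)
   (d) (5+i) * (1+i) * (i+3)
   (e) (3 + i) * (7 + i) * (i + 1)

We need to factor i^3 + 18 + 10 * i^2 + i * 27.
The factored form is (1 + i) * (6 + i) * (3 + i).
a) (1 + i) * (6 + i) * (3 + i)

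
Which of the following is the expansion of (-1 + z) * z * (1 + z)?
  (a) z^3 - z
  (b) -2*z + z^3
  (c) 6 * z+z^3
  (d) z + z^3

Expanding (-1 + z) * z * (1 + z):
= z^3 - z
a) z^3 - z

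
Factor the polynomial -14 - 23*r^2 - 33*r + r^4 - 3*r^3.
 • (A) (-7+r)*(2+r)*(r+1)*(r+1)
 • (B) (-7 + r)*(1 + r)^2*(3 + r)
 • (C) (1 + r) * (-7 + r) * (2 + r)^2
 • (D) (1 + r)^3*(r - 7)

We need to factor -14 - 23*r^2 - 33*r + r^4 - 3*r^3.
The factored form is (-7+r)*(2+r)*(r+1)*(r+1).
A) (-7+r)*(2+r)*(r+1)*(r+1)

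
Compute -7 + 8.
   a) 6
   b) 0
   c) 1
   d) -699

-7 + 8 = 1
c) 1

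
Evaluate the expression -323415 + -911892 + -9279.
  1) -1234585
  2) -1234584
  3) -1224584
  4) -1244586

First: -323415 + -911892 = -1235307
Then: -1235307 + -9279 = -1244586
4) -1244586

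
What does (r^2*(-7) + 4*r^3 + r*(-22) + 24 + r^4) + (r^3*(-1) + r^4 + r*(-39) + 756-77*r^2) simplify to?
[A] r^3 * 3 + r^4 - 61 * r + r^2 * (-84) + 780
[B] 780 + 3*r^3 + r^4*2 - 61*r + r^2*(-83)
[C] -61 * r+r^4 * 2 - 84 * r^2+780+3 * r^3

Adding the polynomials and combining like terms:
(r^2*(-7) + 4*r^3 + r*(-22) + 24 + r^4) + (r^3*(-1) + r^4 + r*(-39) + 756 - 77*r^2)
= -61 * r+r^4 * 2 - 84 * r^2+780+3 * r^3
C) -61 * r+r^4 * 2 - 84 * r^2+780+3 * r^3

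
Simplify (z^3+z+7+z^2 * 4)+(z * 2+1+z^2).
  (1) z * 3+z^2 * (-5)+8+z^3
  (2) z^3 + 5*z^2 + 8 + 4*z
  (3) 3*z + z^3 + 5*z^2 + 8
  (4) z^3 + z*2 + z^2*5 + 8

Adding the polynomials and combining like terms:
(z^3 + z + 7 + z^2*4) + (z*2 + 1 + z^2)
= 3*z + z^3 + 5*z^2 + 8
3) 3*z + z^3 + 5*z^2 + 8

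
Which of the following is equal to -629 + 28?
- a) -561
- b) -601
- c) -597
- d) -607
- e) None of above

-629 + 28 = -601
b) -601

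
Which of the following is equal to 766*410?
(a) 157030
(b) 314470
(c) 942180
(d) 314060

766 * 410 = 314060
d) 314060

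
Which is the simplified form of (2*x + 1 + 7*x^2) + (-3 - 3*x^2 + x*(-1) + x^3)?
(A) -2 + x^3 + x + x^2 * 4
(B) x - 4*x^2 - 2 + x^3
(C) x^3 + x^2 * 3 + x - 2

Adding the polynomials and combining like terms:
(2*x + 1 + 7*x^2) + (-3 - 3*x^2 + x*(-1) + x^3)
= -2 + x^3 + x + x^2 * 4
A) -2 + x^3 + x + x^2 * 4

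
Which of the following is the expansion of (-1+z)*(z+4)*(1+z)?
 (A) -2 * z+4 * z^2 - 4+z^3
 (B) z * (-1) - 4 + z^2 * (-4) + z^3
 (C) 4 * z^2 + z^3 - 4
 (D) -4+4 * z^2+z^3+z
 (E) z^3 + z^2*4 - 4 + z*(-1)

Expanding (-1+z)*(z+4)*(1+z):
= z^3 + z^2*4 - 4 + z*(-1)
E) z^3 + z^2*4 - 4 + z*(-1)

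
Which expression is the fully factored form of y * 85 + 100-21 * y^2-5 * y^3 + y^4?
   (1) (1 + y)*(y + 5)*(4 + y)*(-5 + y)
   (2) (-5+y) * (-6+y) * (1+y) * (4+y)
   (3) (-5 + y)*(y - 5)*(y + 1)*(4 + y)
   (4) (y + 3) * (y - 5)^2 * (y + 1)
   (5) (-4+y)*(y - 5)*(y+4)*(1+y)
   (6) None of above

We need to factor y * 85 + 100-21 * y^2-5 * y^3 + y^4.
The factored form is (-5 + y)*(y - 5)*(y + 1)*(4 + y).
3) (-5 + y)*(y - 5)*(y + 1)*(4 + y)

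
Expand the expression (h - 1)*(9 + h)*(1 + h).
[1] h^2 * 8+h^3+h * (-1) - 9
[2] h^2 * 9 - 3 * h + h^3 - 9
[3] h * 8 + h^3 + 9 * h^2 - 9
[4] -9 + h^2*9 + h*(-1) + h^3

Expanding (h - 1)*(9 + h)*(1 + h):
= -9 + h^2*9 + h*(-1) + h^3
4) -9 + h^2*9 + h*(-1) + h^3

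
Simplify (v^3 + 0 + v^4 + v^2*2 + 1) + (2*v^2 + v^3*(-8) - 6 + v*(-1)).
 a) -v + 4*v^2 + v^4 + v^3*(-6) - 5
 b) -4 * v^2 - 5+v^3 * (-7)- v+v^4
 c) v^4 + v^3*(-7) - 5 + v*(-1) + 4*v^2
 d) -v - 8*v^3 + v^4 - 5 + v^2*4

Adding the polynomials and combining like terms:
(v^3 + 0 + v^4 + v^2*2 + 1) + (2*v^2 + v^3*(-8) - 6 + v*(-1))
= v^4 + v^3*(-7) - 5 + v*(-1) + 4*v^2
c) v^4 + v^3*(-7) - 5 + v*(-1) + 4*v^2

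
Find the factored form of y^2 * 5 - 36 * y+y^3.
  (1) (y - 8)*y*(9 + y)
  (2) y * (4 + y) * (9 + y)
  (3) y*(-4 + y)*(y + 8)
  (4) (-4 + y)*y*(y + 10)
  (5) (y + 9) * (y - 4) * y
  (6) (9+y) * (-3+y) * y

We need to factor y^2 * 5 - 36 * y+y^3.
The factored form is (y + 9) * (y - 4) * y.
5) (y + 9) * (y - 4) * y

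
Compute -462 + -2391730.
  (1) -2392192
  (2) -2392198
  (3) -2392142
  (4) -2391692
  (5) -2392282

-462 + -2391730 = -2392192
1) -2392192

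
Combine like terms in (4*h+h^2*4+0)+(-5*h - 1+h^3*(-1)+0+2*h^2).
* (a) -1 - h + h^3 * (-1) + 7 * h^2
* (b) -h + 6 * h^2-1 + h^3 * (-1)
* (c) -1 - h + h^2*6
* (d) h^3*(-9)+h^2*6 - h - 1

Adding the polynomials and combining like terms:
(4*h + h^2*4 + 0) + (-5*h - 1 + h^3*(-1) + 0 + 2*h^2)
= -h + 6 * h^2-1 + h^3 * (-1)
b) -h + 6 * h^2-1 + h^3 * (-1)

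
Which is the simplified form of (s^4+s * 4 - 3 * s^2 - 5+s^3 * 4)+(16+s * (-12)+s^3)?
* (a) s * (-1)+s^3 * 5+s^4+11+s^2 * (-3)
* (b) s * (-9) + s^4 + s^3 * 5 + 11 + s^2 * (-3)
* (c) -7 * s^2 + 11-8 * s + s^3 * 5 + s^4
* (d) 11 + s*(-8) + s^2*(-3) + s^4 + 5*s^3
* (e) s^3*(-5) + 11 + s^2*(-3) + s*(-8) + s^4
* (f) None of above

Adding the polynomials and combining like terms:
(s^4 + s*4 - 3*s^2 - 5 + s^3*4) + (16 + s*(-12) + s^3)
= 11 + s*(-8) + s^2*(-3) + s^4 + 5*s^3
d) 11 + s*(-8) + s^2*(-3) + s^4 + 5*s^3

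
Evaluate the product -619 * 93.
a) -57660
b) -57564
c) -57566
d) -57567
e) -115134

-619 * 93 = -57567
d) -57567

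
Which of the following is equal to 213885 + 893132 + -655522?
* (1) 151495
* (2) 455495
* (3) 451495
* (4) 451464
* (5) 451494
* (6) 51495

First: 213885 + 893132 = 1107017
Then: 1107017 + -655522 = 451495
3) 451495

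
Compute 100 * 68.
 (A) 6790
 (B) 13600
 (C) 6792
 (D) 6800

100 * 68 = 6800
D) 6800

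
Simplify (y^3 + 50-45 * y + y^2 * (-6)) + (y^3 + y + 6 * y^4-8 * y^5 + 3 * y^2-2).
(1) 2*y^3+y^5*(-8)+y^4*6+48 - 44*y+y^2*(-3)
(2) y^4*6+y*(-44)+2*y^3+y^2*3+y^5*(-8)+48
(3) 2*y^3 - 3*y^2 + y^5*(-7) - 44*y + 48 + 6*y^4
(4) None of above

Adding the polynomials and combining like terms:
(y^3 + 50 - 45*y + y^2*(-6)) + (y^3 + y + 6*y^4 - 8*y^5 + 3*y^2 - 2)
= 2*y^3+y^5*(-8)+y^4*6+48 - 44*y+y^2*(-3)
1) 2*y^3+y^5*(-8)+y^4*6+48 - 44*y+y^2*(-3)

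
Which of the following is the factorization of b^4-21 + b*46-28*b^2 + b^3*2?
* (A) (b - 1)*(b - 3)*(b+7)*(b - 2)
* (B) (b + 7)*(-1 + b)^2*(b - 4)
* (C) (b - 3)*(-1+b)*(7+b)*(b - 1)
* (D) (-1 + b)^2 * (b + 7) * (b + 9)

We need to factor b^4-21 + b*46-28*b^2 + b^3*2.
The factored form is (b - 3)*(-1+b)*(7+b)*(b - 1).
C) (b - 3)*(-1+b)*(7+b)*(b - 1)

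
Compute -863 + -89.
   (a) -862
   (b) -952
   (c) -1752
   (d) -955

-863 + -89 = -952
b) -952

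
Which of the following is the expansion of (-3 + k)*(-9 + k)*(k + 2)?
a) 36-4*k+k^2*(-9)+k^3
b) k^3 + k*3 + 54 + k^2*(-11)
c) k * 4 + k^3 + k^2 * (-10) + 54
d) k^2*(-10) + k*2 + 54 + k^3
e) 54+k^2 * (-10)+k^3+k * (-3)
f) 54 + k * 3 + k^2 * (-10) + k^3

Expanding (-3 + k)*(-9 + k)*(k + 2):
= 54 + k * 3 + k^2 * (-10) + k^3
f) 54 + k * 3 + k^2 * (-10) + k^3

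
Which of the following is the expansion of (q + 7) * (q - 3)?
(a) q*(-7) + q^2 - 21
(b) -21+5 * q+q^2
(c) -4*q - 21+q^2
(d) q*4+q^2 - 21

Expanding (q + 7) * (q - 3):
= q*4+q^2 - 21
d) q*4+q^2 - 21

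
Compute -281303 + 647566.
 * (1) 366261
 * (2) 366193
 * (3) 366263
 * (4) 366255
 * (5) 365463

-281303 + 647566 = 366263
3) 366263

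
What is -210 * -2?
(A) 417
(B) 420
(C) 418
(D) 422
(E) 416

-210 * -2 = 420
B) 420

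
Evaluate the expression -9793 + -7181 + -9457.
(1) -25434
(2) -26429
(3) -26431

First: -9793 + -7181 = -16974
Then: -16974 + -9457 = -26431
3) -26431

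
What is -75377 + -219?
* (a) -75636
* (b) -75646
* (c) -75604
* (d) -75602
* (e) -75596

-75377 + -219 = -75596
e) -75596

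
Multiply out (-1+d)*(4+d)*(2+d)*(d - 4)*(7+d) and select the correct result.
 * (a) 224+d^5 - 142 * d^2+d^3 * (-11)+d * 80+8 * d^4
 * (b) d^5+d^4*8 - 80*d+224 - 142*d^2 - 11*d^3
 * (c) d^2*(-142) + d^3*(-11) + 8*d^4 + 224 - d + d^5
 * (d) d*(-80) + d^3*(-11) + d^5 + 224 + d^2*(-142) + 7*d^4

Expanding (-1+d)*(4+d)*(2+d)*(d - 4)*(7+d):
= d^5+d^4*8 - 80*d+224 - 142*d^2 - 11*d^3
b) d^5+d^4*8 - 80*d+224 - 142*d^2 - 11*d^3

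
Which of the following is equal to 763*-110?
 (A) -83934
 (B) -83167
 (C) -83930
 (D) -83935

763 * -110 = -83930
C) -83930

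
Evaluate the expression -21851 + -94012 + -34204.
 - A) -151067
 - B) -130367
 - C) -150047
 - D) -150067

First: -21851 + -94012 = -115863
Then: -115863 + -34204 = -150067
D) -150067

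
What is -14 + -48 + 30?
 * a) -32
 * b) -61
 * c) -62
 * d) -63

First: -14 + -48 = -62
Then: -62 + 30 = -32
a) -32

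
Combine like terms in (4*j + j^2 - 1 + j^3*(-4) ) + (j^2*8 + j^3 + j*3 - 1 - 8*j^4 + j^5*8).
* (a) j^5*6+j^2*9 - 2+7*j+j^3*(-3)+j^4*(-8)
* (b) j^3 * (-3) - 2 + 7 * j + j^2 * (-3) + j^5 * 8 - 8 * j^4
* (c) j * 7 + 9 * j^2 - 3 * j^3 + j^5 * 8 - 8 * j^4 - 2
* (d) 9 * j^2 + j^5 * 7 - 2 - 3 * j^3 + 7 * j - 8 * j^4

Adding the polynomials and combining like terms:
(4*j + j^2 - 1 + j^3*(-4)) + (j^2*8 + j^3 + j*3 - 1 - 8*j^4 + j^5*8)
= j * 7 + 9 * j^2 - 3 * j^3 + j^5 * 8 - 8 * j^4 - 2
c) j * 7 + 9 * j^2 - 3 * j^3 + j^5 * 8 - 8 * j^4 - 2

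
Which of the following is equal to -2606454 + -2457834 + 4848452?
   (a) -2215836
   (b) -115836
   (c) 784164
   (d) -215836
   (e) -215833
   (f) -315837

First: -2606454 + -2457834 = -5064288
Then: -5064288 + 4848452 = -215836
d) -215836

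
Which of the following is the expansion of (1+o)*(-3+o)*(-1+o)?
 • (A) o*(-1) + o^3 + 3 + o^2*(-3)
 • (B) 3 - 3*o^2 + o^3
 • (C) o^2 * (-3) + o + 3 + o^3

Expanding (1+o)*(-3+o)*(-1+o):
= o*(-1) + o^3 + 3 + o^2*(-3)
A) o*(-1) + o^3 + 3 + o^2*(-3)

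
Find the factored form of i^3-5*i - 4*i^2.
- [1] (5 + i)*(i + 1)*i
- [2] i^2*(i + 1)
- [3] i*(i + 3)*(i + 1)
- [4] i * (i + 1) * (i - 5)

We need to factor i^3-5*i - 4*i^2.
The factored form is i * (i + 1) * (i - 5).
4) i * (i + 1) * (i - 5)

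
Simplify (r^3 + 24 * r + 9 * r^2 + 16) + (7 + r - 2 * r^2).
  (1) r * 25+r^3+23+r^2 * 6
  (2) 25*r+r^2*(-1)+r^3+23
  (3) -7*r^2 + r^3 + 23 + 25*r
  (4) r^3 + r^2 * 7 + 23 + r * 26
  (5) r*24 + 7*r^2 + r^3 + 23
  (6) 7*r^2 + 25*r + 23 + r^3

Adding the polynomials and combining like terms:
(r^3 + 24*r + 9*r^2 + 16) + (7 + r - 2*r^2)
= 7*r^2 + 25*r + 23 + r^3
6) 7*r^2 + 25*r + 23 + r^3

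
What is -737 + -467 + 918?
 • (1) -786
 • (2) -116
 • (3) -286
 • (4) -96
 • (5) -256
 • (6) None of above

First: -737 + -467 = -1204
Then: -1204 + 918 = -286
3) -286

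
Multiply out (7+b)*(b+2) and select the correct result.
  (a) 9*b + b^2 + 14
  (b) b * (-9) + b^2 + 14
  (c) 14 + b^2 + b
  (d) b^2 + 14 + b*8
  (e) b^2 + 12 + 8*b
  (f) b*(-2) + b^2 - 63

Expanding (7+b)*(b+2):
= 9*b + b^2 + 14
a) 9*b + b^2 + 14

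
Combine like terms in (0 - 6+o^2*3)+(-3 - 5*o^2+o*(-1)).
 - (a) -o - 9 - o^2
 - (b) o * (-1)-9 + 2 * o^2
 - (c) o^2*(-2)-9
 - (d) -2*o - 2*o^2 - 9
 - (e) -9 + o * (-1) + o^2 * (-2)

Adding the polynomials and combining like terms:
(0 - 6 + o^2*3) + (-3 - 5*o^2 + o*(-1))
= -9 + o * (-1) + o^2 * (-2)
e) -9 + o * (-1) + o^2 * (-2)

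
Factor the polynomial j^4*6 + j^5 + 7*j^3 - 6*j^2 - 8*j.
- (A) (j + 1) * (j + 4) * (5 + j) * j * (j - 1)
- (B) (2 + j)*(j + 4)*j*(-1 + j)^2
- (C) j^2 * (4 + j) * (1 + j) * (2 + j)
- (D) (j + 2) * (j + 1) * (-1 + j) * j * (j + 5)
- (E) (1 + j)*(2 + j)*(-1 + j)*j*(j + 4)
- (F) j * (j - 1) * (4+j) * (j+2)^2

We need to factor j^4*6 + j^5 + 7*j^3 - 6*j^2 - 8*j.
The factored form is (1 + j)*(2 + j)*(-1 + j)*j*(j + 4).
E) (1 + j)*(2 + j)*(-1 + j)*j*(j + 4)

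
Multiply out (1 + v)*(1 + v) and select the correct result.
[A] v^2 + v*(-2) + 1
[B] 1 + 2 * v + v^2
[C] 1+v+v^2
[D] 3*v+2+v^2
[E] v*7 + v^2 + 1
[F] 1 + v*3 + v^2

Expanding (1 + v)*(1 + v):
= 1 + 2 * v + v^2
B) 1 + 2 * v + v^2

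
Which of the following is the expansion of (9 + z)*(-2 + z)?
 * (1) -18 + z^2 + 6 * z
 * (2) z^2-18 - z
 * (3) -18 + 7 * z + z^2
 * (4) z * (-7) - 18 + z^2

Expanding (9 + z)*(-2 + z):
= -18 + 7 * z + z^2
3) -18 + 7 * z + z^2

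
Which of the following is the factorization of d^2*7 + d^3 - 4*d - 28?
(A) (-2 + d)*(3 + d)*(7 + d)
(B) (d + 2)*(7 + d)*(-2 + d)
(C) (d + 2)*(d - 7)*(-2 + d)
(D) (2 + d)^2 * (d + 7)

We need to factor d^2*7 + d^3 - 4*d - 28.
The factored form is (d + 2)*(7 + d)*(-2 + d).
B) (d + 2)*(7 + d)*(-2 + d)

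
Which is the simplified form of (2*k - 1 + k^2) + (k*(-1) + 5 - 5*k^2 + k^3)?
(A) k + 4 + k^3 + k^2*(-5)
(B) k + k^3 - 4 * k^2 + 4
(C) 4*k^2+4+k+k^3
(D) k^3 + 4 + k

Adding the polynomials and combining like terms:
(2*k - 1 + k^2) + (k*(-1) + 5 - 5*k^2 + k^3)
= k + k^3 - 4 * k^2 + 4
B) k + k^3 - 4 * k^2 + 4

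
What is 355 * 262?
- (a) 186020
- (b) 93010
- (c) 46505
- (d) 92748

355 * 262 = 93010
b) 93010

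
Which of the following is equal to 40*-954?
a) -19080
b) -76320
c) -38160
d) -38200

40 * -954 = -38160
c) -38160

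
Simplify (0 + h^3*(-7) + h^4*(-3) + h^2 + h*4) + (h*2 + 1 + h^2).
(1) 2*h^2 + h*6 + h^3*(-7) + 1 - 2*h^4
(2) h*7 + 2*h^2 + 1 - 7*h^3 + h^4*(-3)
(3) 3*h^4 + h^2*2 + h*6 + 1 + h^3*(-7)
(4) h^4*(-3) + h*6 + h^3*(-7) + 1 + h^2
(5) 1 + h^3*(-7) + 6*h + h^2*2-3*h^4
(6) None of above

Adding the polynomials and combining like terms:
(0 + h^3*(-7) + h^4*(-3) + h^2 + h*4) + (h*2 + 1 + h^2)
= 1 + h^3*(-7) + 6*h + h^2*2-3*h^4
5) 1 + h^3*(-7) + 6*h + h^2*2-3*h^4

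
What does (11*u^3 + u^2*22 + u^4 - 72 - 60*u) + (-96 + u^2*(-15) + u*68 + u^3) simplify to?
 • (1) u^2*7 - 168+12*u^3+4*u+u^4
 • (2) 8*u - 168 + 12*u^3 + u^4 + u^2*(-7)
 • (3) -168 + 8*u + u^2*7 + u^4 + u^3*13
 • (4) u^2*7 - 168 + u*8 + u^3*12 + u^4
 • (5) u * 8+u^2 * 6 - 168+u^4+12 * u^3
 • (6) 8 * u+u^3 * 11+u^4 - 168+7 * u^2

Adding the polynomials and combining like terms:
(11*u^3 + u^2*22 + u^4 - 72 - 60*u) + (-96 + u^2*(-15) + u*68 + u^3)
= u^2*7 - 168 + u*8 + u^3*12 + u^4
4) u^2*7 - 168 + u*8 + u^3*12 + u^4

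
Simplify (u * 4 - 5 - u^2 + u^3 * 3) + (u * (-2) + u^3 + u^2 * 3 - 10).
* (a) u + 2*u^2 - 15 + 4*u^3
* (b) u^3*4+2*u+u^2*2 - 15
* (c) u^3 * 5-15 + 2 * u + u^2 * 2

Adding the polynomials and combining like terms:
(u*4 - 5 - u^2 + u^3*3) + (u*(-2) + u^3 + u^2*3 - 10)
= u^3*4+2*u+u^2*2 - 15
b) u^3*4+2*u+u^2*2 - 15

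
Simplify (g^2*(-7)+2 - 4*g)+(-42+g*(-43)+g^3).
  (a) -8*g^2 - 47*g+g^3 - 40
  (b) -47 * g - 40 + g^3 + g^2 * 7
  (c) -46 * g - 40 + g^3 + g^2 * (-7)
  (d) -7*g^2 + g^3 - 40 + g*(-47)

Adding the polynomials and combining like terms:
(g^2*(-7) + 2 - 4*g) + (-42 + g*(-43) + g^3)
= -7*g^2 + g^3 - 40 + g*(-47)
d) -7*g^2 + g^3 - 40 + g*(-47)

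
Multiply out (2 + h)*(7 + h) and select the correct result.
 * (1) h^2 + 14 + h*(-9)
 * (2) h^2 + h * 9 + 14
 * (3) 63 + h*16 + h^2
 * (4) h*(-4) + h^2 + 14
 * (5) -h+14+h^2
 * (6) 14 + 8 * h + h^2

Expanding (2 + h)*(7 + h):
= h^2 + h * 9 + 14
2) h^2 + h * 9 + 14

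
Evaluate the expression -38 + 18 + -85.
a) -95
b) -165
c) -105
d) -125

First: -38 + 18 = -20
Then: -20 + -85 = -105
c) -105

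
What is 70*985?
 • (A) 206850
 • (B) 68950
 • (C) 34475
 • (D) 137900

70 * 985 = 68950
B) 68950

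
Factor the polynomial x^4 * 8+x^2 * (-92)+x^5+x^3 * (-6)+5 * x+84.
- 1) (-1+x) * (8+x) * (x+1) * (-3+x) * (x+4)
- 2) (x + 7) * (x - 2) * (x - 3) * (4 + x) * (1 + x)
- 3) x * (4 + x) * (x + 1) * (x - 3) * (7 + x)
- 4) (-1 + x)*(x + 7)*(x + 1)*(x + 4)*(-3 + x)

We need to factor x^4 * 8+x^2 * (-92)+x^5+x^3 * (-6)+5 * x+84.
The factored form is (-1 + x)*(x + 7)*(x + 1)*(x + 4)*(-3 + x).
4) (-1 + x)*(x + 7)*(x + 1)*(x + 4)*(-3 + x)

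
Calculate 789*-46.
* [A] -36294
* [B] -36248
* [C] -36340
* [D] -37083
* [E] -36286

789 * -46 = -36294
A) -36294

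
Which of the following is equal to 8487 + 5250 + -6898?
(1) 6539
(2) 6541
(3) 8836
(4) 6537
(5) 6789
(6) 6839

First: 8487 + 5250 = 13737
Then: 13737 + -6898 = 6839
6) 6839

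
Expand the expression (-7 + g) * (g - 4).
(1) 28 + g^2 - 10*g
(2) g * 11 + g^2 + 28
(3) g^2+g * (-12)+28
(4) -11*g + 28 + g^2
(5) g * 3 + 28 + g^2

Expanding (-7 + g) * (g - 4):
= -11*g + 28 + g^2
4) -11*g + 28 + g^2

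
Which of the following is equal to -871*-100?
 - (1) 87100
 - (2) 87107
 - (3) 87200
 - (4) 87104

-871 * -100 = 87100
1) 87100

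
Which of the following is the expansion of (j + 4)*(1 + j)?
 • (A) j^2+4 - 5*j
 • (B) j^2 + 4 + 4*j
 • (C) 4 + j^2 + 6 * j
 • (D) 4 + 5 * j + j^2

Expanding (j + 4)*(1 + j):
= 4 + 5 * j + j^2
D) 4 + 5 * j + j^2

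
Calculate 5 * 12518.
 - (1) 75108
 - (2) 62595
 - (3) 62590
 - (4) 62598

5 * 12518 = 62590
3) 62590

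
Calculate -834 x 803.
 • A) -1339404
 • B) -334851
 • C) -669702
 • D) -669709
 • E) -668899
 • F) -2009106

-834 * 803 = -669702
C) -669702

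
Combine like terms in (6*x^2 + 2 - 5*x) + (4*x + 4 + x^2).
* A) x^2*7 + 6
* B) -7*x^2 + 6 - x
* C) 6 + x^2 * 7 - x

Adding the polynomials and combining like terms:
(6*x^2 + 2 - 5*x) + (4*x + 4 + x^2)
= 6 + x^2 * 7 - x
C) 6 + x^2 * 7 - x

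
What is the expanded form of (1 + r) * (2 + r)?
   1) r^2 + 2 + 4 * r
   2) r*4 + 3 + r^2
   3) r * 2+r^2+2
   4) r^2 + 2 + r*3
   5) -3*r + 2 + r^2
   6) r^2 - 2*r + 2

Expanding (1 + r) * (2 + r):
= r^2 + 2 + r*3
4) r^2 + 2 + r*3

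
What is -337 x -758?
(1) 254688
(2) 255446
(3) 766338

-337 * -758 = 255446
2) 255446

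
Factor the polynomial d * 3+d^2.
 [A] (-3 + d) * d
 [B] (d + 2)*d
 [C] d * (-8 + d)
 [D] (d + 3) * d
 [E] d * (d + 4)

We need to factor d * 3+d^2.
The factored form is (d + 3) * d.
D) (d + 3) * d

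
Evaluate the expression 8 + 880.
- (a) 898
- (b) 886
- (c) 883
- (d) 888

8 + 880 = 888
d) 888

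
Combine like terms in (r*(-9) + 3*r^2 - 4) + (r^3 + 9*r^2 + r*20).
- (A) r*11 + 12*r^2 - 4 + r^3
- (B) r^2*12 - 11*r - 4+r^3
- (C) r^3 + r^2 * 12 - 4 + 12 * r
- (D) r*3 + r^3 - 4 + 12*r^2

Adding the polynomials and combining like terms:
(r*(-9) + 3*r^2 - 4) + (r^3 + 9*r^2 + r*20)
= r*11 + 12*r^2 - 4 + r^3
A) r*11 + 12*r^2 - 4 + r^3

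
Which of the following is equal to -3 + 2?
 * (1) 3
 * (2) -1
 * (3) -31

-3 + 2 = -1
2) -1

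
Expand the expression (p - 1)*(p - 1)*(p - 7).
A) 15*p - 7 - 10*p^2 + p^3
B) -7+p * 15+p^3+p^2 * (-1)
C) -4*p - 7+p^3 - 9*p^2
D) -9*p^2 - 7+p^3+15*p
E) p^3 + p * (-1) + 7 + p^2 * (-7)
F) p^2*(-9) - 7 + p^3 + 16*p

Expanding (p - 1)*(p - 1)*(p - 7):
= -9*p^2 - 7+p^3+15*p
D) -9*p^2 - 7+p^3+15*p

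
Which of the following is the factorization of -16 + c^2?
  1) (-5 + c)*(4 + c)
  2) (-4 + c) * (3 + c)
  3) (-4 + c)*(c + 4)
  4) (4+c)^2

We need to factor -16 + c^2.
The factored form is (-4 + c)*(c + 4).
3) (-4 + c)*(c + 4)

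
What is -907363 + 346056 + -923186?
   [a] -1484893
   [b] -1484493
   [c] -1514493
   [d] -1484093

First: -907363 + 346056 = -561307
Then: -561307 + -923186 = -1484493
b) -1484493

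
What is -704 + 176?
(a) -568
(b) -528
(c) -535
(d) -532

-704 + 176 = -528
b) -528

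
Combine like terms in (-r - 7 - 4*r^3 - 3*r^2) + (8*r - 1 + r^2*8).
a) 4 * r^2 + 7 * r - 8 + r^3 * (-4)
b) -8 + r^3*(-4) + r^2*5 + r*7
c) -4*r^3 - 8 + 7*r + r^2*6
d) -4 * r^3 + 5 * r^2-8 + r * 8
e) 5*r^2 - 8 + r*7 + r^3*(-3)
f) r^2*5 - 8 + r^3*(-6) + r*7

Adding the polynomials and combining like terms:
(-r - 7 - 4*r^3 - 3*r^2) + (8*r - 1 + r^2*8)
= -8 + r^3*(-4) + r^2*5 + r*7
b) -8 + r^3*(-4) + r^2*5 + r*7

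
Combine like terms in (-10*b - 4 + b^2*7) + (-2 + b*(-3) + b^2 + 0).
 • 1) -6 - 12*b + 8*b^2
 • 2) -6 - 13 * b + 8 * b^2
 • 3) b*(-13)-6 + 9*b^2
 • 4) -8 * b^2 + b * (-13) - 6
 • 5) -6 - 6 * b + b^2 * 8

Adding the polynomials and combining like terms:
(-10*b - 4 + b^2*7) + (-2 + b*(-3) + b^2 + 0)
= -6 - 13 * b + 8 * b^2
2) -6 - 13 * b + 8 * b^2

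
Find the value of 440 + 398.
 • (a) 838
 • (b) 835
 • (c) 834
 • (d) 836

440 + 398 = 838
a) 838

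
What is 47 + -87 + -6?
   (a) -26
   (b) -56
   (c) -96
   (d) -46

First: 47 + -87 = -40
Then: -40 + -6 = -46
d) -46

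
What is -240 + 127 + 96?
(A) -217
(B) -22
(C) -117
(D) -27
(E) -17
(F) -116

First: -240 + 127 = -113
Then: -113 + 96 = -17
E) -17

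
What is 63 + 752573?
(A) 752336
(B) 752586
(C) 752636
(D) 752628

63 + 752573 = 752636
C) 752636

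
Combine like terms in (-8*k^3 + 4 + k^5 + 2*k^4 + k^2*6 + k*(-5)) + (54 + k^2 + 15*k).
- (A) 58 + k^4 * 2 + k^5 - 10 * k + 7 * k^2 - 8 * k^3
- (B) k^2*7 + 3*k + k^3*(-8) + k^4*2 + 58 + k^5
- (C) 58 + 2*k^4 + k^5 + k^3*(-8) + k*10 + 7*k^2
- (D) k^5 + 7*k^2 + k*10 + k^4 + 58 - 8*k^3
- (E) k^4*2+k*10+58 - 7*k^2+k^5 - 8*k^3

Adding the polynomials and combining like terms:
(-8*k^3 + 4 + k^5 + 2*k^4 + k^2*6 + k*(-5)) + (54 + k^2 + 15*k)
= 58 + 2*k^4 + k^5 + k^3*(-8) + k*10 + 7*k^2
C) 58 + 2*k^4 + k^5 + k^3*(-8) + k*10 + 7*k^2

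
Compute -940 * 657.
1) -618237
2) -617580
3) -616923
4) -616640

-940 * 657 = -617580
2) -617580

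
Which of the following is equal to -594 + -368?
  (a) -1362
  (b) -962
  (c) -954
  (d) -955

-594 + -368 = -962
b) -962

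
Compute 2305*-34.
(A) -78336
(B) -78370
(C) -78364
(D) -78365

2305 * -34 = -78370
B) -78370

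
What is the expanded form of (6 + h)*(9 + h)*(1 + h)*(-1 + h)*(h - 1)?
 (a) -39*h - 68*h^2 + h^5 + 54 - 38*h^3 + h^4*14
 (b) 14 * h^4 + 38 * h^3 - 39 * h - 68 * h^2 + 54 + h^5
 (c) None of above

Expanding (6 + h)*(9 + h)*(1 + h)*(-1 + h)*(h - 1):
= 14 * h^4 + 38 * h^3 - 39 * h - 68 * h^2 + 54 + h^5
b) 14 * h^4 + 38 * h^3 - 39 * h - 68 * h^2 + 54 + h^5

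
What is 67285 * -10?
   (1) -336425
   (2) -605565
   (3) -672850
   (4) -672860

67285 * -10 = -672850
3) -672850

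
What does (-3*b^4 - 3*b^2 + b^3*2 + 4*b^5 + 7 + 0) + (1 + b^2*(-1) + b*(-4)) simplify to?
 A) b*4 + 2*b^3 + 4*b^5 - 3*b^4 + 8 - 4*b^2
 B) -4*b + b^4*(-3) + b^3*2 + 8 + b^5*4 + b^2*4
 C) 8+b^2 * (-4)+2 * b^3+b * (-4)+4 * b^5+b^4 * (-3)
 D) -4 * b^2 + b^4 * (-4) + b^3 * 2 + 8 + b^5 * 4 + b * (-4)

Adding the polynomials and combining like terms:
(-3*b^4 - 3*b^2 + b^3*2 + 4*b^5 + 7 + 0) + (1 + b^2*(-1) + b*(-4))
= 8+b^2 * (-4)+2 * b^3+b * (-4)+4 * b^5+b^4 * (-3)
C) 8+b^2 * (-4)+2 * b^3+b * (-4)+4 * b^5+b^4 * (-3)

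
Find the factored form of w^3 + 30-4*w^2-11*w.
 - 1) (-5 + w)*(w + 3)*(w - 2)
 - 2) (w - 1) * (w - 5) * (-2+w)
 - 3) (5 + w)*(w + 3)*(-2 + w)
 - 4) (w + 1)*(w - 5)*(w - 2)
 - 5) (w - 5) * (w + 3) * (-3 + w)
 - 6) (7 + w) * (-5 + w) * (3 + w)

We need to factor w^3 + 30-4*w^2-11*w.
The factored form is (-5 + w)*(w + 3)*(w - 2).
1) (-5 + w)*(w + 3)*(w - 2)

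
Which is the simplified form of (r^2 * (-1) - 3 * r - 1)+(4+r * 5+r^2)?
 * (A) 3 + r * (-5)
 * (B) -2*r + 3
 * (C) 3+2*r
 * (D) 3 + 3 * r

Adding the polynomials and combining like terms:
(r^2*(-1) - 3*r - 1) + (4 + r*5 + r^2)
= 3+2*r
C) 3+2*r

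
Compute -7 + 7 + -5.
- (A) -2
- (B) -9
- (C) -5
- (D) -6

First: -7 + 7 = 0
Then: 0 + -5 = -5
C) -5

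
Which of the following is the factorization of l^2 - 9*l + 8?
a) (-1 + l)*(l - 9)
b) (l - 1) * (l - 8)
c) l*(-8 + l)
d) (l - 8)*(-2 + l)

We need to factor l^2 - 9*l + 8.
The factored form is (l - 1) * (l - 8).
b) (l - 1) * (l - 8)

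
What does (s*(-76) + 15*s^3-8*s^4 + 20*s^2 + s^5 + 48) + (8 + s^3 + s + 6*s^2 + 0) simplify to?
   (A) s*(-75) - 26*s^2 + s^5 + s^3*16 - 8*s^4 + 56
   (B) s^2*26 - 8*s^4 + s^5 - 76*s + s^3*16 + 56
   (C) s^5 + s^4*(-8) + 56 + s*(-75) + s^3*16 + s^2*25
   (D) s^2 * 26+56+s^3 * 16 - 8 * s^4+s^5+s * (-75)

Adding the polynomials and combining like terms:
(s*(-76) + 15*s^3 - 8*s^4 + 20*s^2 + s^5 + 48) + (8 + s^3 + s + 6*s^2 + 0)
= s^2 * 26+56+s^3 * 16 - 8 * s^4+s^5+s * (-75)
D) s^2 * 26+56+s^3 * 16 - 8 * s^4+s^5+s * (-75)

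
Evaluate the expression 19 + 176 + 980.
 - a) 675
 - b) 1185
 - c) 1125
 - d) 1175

First: 19 + 176 = 195
Then: 195 + 980 = 1175
d) 1175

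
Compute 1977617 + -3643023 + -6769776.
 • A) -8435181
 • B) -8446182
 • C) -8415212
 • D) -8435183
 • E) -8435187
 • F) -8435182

First: 1977617 + -3643023 = -1665406
Then: -1665406 + -6769776 = -8435182
F) -8435182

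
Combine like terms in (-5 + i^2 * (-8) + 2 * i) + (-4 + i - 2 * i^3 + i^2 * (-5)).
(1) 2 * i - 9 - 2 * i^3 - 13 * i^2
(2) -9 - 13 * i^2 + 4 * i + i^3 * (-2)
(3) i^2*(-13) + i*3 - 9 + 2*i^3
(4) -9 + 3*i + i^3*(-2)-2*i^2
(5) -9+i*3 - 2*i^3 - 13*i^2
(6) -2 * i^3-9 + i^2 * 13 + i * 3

Adding the polynomials and combining like terms:
(-5 + i^2*(-8) + 2*i) + (-4 + i - 2*i^3 + i^2*(-5))
= -9+i*3 - 2*i^3 - 13*i^2
5) -9+i*3 - 2*i^3 - 13*i^2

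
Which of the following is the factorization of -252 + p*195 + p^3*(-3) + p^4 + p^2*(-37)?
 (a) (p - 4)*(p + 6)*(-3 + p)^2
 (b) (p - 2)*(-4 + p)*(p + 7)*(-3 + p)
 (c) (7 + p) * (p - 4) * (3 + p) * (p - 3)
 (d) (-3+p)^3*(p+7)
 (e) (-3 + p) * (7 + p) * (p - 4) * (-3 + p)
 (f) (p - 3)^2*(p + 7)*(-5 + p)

We need to factor -252 + p*195 + p^3*(-3) + p^4 + p^2*(-37).
The factored form is (-3 + p) * (7 + p) * (p - 4) * (-3 + p).
e) (-3 + p) * (7 + p) * (p - 4) * (-3 + p)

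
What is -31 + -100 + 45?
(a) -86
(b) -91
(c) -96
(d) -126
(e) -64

First: -31 + -100 = -131
Then: -131 + 45 = -86
a) -86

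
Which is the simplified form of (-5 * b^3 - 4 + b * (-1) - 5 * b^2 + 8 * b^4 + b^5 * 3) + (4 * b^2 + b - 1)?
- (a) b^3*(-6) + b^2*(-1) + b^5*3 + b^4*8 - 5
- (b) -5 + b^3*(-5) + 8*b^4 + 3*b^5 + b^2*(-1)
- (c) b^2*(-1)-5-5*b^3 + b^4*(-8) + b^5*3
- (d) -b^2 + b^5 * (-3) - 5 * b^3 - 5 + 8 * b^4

Adding the polynomials and combining like terms:
(-5*b^3 - 4 + b*(-1) - 5*b^2 + 8*b^4 + b^5*3) + (4*b^2 + b - 1)
= -5 + b^3*(-5) + 8*b^4 + 3*b^5 + b^2*(-1)
b) -5 + b^3*(-5) + 8*b^4 + 3*b^5 + b^2*(-1)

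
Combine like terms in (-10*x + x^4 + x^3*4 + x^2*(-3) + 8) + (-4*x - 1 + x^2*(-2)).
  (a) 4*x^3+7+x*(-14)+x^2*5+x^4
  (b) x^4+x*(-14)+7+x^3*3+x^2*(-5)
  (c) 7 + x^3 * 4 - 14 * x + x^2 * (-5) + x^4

Adding the polynomials and combining like terms:
(-10*x + x^4 + x^3*4 + x^2*(-3) + 8) + (-4*x - 1 + x^2*(-2))
= 7 + x^3 * 4 - 14 * x + x^2 * (-5) + x^4
c) 7 + x^3 * 4 - 14 * x + x^2 * (-5) + x^4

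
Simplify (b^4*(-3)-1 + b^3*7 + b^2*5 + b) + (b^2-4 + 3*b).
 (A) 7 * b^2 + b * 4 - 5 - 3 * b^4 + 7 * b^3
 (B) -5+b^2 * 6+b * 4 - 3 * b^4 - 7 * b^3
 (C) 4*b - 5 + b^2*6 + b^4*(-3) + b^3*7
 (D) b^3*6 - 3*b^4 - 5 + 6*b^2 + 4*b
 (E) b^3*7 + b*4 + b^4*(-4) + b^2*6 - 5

Adding the polynomials and combining like terms:
(b^4*(-3) - 1 + b^3*7 + b^2*5 + b) + (b^2 - 4 + 3*b)
= 4*b - 5 + b^2*6 + b^4*(-3) + b^3*7
C) 4*b - 5 + b^2*6 + b^4*(-3) + b^3*7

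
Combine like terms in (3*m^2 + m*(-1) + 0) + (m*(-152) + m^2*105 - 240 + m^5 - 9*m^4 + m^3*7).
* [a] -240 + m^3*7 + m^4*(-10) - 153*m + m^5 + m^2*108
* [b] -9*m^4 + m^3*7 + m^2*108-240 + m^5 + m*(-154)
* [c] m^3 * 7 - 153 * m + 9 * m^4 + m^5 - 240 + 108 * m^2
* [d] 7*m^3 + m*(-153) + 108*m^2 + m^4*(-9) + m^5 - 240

Adding the polynomials and combining like terms:
(3*m^2 + m*(-1) + 0) + (m*(-152) + m^2*105 - 240 + m^5 - 9*m^4 + m^3*7)
= 7*m^3 + m*(-153) + 108*m^2 + m^4*(-9) + m^5 - 240
d) 7*m^3 + m*(-153) + 108*m^2 + m^4*(-9) + m^5 - 240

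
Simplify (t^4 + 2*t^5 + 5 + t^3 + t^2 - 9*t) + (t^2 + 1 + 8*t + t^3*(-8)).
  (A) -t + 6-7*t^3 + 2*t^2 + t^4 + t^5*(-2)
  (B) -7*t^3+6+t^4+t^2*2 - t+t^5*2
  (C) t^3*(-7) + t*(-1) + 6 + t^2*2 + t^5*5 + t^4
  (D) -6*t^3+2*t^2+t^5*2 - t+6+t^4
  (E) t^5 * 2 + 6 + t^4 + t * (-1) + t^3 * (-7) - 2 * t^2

Adding the polynomials and combining like terms:
(t^4 + 2*t^5 + 5 + t^3 + t^2 - 9*t) + (t^2 + 1 + 8*t + t^3*(-8))
= -7*t^3+6+t^4+t^2*2 - t+t^5*2
B) -7*t^3+6+t^4+t^2*2 - t+t^5*2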